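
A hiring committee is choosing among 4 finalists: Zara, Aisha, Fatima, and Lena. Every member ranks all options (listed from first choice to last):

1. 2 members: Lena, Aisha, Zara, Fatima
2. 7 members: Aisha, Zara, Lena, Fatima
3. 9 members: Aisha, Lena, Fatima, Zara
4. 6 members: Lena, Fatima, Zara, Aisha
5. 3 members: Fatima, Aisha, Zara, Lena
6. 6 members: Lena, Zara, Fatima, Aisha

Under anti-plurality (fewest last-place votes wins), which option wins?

Lena

Last-place votes: Zara 9, Aisha 12, Fatima 9, Lena 3.
Lena is ranked last by the fewest voters, so Lena wins.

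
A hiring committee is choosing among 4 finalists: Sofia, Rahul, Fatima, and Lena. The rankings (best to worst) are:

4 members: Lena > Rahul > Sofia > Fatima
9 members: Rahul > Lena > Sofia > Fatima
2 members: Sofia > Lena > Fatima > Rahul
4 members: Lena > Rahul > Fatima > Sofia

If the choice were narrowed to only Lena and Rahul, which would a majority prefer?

Lena

Voters preferring Lena to Rahul: 10; preferring Rahul to Lena: 9.
Lena wins the head-to-head.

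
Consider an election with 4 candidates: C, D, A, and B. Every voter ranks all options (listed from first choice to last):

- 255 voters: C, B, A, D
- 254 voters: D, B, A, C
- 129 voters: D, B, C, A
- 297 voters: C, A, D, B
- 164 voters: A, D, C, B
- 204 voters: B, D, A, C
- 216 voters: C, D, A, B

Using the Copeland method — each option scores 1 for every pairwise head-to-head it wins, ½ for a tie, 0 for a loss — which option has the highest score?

C

C: beats D, A, and B → score 3.
D: beats A and B; loses to C → score 2.
A: loses to C, D, and B → score 0.
B: beats A; loses to C and D → score 1.
C has the best pairwise record.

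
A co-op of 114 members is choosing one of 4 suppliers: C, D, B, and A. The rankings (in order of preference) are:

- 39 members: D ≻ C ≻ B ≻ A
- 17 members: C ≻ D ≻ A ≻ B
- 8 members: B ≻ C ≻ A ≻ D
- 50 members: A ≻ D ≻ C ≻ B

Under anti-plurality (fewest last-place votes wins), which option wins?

C

Last-place votes: C 0, D 8, B 67, A 39.
C is ranked last by the fewest voters, so C wins.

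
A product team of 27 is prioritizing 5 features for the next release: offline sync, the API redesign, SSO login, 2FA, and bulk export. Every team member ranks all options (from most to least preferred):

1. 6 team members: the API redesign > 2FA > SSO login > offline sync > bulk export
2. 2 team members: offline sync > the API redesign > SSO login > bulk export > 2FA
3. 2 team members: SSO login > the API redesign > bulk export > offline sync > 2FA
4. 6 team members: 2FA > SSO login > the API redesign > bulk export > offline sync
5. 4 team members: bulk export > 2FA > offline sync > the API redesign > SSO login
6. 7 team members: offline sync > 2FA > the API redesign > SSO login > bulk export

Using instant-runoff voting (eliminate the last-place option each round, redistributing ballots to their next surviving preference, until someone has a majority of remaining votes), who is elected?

2FA

Round 1: offline sync 9, the API redesign 6, SSO login 2, 2FA 6, bulk export 4. Eliminate SSO login.
Round 2: offline sync 9, the API redesign 8, 2FA 6, bulk export 4. Eliminate bulk export.
Round 3: offline sync 9, the API redesign 8, 2FA 10. Eliminate the API redesign.
Round 4: offline sync 11, 2FA 16. 2FA has a majority.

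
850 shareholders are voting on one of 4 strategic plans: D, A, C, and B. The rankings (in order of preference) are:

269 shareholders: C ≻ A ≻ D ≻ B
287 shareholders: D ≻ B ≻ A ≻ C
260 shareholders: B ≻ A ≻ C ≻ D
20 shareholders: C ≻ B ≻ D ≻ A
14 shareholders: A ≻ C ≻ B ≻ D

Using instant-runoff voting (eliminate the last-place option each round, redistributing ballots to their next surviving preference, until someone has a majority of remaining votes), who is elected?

C

Round 1: D 287, A 14, C 289, B 260. Eliminate A.
Round 2: D 287, C 303, B 260. Eliminate B.
Round 3: D 287, C 563. C has a majority.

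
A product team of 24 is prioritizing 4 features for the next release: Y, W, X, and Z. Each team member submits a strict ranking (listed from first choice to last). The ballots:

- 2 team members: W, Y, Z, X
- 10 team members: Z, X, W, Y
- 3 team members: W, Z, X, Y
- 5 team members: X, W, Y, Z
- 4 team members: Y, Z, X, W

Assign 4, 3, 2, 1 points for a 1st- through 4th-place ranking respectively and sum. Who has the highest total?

Z

Y: 2·3 + 10·1 + 3·1 + 5·2 + 4·4 = 45
W: 2·4 + 10·2 + 3·4 + 5·3 + 4·1 = 59
X: 2·1 + 10·3 + 3·2 + 5·4 + 4·2 = 66
Z: 2·2 + 10·4 + 3·3 + 5·1 + 4·3 = 70
Z has the highest Borda score (70).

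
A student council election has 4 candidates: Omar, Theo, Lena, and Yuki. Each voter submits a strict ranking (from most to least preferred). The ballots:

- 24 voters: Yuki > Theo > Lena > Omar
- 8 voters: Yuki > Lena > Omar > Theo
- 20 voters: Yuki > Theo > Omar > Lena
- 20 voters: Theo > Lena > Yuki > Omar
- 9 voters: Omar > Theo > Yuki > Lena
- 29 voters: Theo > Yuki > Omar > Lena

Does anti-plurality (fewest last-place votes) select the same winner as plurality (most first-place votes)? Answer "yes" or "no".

yes

Anti-plurality — last-place votes: Omar 44, Theo 8, Lena 58, Yuki 0. Winner: Yuki.
Plurality — first-place votes: Omar 9, Theo 49, Lena 0, Yuki 52. Winner: Yuki.
The two methods agree.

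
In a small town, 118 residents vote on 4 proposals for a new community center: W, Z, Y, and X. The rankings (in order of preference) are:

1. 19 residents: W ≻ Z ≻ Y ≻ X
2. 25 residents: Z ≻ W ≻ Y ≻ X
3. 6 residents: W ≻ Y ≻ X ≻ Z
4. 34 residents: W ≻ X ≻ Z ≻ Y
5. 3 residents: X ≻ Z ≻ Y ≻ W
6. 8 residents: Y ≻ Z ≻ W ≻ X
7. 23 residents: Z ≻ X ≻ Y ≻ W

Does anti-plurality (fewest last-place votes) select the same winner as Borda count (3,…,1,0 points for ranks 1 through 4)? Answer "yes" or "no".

yes

Anti-plurality — last-place votes: W 26, Z 6, Y 34, X 52. Winner: Z.
Borda — scores: W 235, Z 238, Y 106, X 129. Winner: Z.
The two methods agree.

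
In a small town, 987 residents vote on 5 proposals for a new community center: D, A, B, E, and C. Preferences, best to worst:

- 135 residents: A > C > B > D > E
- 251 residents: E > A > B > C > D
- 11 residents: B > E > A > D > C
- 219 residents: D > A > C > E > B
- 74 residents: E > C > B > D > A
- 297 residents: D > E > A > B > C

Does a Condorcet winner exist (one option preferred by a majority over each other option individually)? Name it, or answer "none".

D vs A: 590–397 for D.
D vs B: 516–471 for D.
D vs E: 651–336 for D.
D vs C: 527–460 for D.
D beats every other option head-to-head.

D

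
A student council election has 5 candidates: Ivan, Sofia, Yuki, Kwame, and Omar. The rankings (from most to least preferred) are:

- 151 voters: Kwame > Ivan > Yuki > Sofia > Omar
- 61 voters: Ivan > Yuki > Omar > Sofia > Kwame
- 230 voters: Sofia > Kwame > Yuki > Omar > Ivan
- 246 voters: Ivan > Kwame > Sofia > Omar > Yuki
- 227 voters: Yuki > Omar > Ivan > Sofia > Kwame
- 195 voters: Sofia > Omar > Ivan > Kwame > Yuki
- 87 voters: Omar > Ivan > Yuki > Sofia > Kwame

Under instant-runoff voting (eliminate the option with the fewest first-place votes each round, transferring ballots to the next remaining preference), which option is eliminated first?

Round 1: Ivan 307, Sofia 425, Yuki 227, Kwame 151, Omar 87. Eliminate Omar.

Omar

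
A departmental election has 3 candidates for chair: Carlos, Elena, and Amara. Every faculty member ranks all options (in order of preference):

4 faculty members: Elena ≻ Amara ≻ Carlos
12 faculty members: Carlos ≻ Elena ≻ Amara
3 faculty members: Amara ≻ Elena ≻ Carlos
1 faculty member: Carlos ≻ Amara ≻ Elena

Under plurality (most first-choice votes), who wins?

Carlos

First-place votes: Carlos 13, Elena 4, Amara 3.
Carlos has the most first-place votes.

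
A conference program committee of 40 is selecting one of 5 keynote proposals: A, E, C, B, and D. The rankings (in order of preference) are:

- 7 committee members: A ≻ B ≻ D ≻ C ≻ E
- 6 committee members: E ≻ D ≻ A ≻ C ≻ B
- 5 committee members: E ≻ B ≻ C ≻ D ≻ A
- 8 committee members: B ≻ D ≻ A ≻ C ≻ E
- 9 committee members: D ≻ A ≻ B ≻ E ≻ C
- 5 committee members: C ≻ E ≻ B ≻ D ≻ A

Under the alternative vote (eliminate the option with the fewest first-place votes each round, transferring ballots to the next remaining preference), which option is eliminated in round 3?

Round 1: A 7, E 11, C 5, B 8, D 9. Eliminate C.
Round 2: A 7, E 16, B 8, D 9. Eliminate A.
Round 3: E 16, B 15, D 9. Eliminate D.

D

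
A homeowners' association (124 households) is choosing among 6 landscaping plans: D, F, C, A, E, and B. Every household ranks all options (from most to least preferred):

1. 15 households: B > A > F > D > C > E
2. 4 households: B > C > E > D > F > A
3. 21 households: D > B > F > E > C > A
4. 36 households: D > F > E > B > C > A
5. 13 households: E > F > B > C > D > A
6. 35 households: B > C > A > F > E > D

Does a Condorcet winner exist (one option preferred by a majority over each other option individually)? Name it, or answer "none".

B

B vs D: 67–57 for B.
B vs F: 75–49 for B.
B vs C: 124–0 for B.
B vs A: 124–0 for B.
B vs E: 75–49 for B.
B beats every other option head-to-head.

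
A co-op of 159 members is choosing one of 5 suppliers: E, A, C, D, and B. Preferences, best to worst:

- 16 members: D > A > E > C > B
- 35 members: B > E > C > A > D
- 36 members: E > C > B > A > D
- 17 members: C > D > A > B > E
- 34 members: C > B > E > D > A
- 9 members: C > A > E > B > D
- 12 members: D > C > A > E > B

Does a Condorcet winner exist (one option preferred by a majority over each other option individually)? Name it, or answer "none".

Checking pairwise contests:
B beats E 86–73.
E beats A 105–54.
E beats C 87–72.
E beats D 114–45.
C beats B 124–35.
Every option loses at least one head-to-head, so there is no Condorcet winner.

none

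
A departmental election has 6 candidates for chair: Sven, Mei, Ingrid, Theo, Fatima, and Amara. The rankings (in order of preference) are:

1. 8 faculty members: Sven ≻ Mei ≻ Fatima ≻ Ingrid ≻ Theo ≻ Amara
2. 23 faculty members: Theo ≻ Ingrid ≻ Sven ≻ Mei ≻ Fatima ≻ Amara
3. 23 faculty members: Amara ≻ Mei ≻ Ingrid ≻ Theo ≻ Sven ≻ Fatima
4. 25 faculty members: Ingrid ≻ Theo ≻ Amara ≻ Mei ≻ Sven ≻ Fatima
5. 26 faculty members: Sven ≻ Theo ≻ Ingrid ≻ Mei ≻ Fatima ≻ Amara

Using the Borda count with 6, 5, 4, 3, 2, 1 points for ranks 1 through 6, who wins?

Ingrid

Sven: 8·6 + 23·4 + 23·2 + 25·2 + 26·6 = 392
Mei: 8·5 + 23·3 + 23·5 + 25·3 + 26·3 = 377
Ingrid: 8·3 + 23·5 + 23·4 + 25·6 + 26·4 = 485
Theo: 8·2 + 23·6 + 23·3 + 25·5 + 26·5 = 478
Fatima: 8·4 + 23·2 + 23·1 + 25·1 + 26·2 = 178
Amara: 8·1 + 23·1 + 23·6 + 25·4 + 26·1 = 295
Ingrid has the highest Borda score (485).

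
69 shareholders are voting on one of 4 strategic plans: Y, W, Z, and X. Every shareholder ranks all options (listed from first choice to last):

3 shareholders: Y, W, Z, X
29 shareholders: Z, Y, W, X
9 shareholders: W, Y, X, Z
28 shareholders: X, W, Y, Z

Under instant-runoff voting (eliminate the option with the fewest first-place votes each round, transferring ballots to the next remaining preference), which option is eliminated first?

Round 1: Y 3, W 9, Z 29, X 28. Eliminate Y.

Y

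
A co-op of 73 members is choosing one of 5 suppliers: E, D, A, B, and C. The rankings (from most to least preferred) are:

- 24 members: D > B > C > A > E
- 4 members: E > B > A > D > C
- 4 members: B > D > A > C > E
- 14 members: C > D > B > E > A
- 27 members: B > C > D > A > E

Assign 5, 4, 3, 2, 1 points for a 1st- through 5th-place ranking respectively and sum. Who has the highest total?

E: 24·1 + 4·5 + 4·1 + 14·2 + 27·1 = 103
D: 24·5 + 4·2 + 4·4 + 14·4 + 27·3 = 281
A: 24·2 + 4·3 + 4·3 + 14·1 + 27·2 = 140
B: 24·4 + 4·4 + 4·5 + 14·3 + 27·5 = 309
C: 24·3 + 4·1 + 4·2 + 14·5 + 27·4 = 262
B has the highest Borda score (309).

B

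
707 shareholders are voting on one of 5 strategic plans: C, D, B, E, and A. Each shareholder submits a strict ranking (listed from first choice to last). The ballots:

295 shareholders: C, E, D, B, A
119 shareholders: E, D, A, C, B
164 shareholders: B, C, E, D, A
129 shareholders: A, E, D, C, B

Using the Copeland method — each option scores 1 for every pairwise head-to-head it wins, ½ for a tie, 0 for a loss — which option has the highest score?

C: beats D, B, E, and A → score 4.
D: beats B and A; loses to C and E → score 2.
B: beats A; loses to C, D, and E → score 1.
E: beats D, B, and A; loses to C → score 3.
A: loses to C, D, B, and E → score 0.
C has the best pairwise record.

C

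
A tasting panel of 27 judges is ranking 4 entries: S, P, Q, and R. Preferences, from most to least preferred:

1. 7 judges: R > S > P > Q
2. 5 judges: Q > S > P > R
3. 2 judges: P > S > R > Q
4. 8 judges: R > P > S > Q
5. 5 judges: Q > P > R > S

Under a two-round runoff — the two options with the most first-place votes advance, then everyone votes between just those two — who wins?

Round 1 first-place votes: S 0, P 2, Q 10, R 15.
R and Q advance.
Runoff: R is preferred to Q by 17 voters; Q by 10.
R wins the runoff.

R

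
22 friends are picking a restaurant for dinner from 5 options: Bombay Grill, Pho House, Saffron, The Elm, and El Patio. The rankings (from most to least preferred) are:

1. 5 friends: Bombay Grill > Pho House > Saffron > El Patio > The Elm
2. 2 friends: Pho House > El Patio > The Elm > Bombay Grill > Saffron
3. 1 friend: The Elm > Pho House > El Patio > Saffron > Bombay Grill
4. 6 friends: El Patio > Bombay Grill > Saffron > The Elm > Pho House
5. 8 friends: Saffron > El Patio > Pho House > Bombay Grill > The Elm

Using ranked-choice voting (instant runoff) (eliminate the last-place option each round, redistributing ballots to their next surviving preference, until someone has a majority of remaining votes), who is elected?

Round 1: Bombay Grill 5, Pho House 2, Saffron 8, The Elm 1, El Patio 6. Eliminate The Elm.
Round 2: Bombay Grill 5, Pho House 3, Saffron 8, El Patio 6. Eliminate Pho House.
Round 3: Bombay Grill 5, Saffron 8, El Patio 9. Eliminate Bombay Grill.
Round 4: Saffron 13, El Patio 9. Saffron has a majority.

Saffron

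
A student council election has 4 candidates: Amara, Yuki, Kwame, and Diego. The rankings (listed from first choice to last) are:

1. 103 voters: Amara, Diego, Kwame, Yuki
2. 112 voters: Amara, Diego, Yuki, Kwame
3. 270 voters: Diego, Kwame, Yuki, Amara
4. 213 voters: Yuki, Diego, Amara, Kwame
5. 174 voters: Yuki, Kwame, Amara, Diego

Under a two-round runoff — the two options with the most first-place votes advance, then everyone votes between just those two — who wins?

Diego

Round 1 first-place votes: Amara 215, Yuki 387, Kwame 0, Diego 270.
Yuki and Diego advance.
Runoff: Yuki is preferred to Diego by 387 voters; Diego by 485.
Diego wins the runoff.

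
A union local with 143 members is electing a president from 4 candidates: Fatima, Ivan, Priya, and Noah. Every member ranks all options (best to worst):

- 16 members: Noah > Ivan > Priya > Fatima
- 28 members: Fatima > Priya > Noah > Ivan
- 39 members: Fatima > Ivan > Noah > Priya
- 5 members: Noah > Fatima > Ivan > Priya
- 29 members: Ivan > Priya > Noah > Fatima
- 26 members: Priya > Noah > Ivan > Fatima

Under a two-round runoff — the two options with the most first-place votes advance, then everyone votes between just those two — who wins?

Round 1 first-place votes: Fatima 67, Ivan 29, Priya 26, Noah 21.
Fatima and Ivan advance.
Runoff: Fatima is preferred to Ivan by 72 voters; Ivan by 71.
Fatima wins the runoff.

Fatima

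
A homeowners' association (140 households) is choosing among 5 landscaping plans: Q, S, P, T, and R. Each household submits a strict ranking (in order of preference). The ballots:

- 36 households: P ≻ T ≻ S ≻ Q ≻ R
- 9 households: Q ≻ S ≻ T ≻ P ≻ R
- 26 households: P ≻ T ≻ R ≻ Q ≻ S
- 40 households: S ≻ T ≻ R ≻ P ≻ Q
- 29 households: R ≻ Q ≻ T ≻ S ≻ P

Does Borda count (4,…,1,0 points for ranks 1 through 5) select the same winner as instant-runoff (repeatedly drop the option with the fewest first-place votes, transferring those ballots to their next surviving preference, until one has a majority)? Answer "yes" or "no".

no

Borda — scores: Q 185, S 288, P 297, T 382, R 248. Winner: T.
Instant-runoff — R1 Q 9, S 40, P 62, T 0, R 29 (T out); R2 Q 9, S 40, P 62, R 29 (Q out); R3 S 49, P 62, R 29 (R out); R4 S 78, P 62 (S winner). Winner: S.
The two methods disagree.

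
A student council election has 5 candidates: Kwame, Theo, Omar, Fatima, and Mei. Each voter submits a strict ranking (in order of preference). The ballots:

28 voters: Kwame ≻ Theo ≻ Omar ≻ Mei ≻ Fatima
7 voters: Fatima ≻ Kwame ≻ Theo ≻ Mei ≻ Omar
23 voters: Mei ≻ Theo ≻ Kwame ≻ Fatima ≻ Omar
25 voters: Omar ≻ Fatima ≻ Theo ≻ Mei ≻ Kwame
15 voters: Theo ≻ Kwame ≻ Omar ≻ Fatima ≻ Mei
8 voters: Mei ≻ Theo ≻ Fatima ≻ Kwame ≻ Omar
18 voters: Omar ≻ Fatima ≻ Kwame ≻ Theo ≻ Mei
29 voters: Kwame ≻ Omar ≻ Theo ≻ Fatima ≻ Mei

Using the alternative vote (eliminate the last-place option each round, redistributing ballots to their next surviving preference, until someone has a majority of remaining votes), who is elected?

Kwame

Round 1: Kwame 57, Theo 15, Omar 43, Fatima 7, Mei 31. Eliminate Fatima.
Round 2: Kwame 64, Theo 15, Omar 43, Mei 31. Eliminate Theo.
Round 3: Kwame 79, Omar 43, Mei 31. Kwame has a majority.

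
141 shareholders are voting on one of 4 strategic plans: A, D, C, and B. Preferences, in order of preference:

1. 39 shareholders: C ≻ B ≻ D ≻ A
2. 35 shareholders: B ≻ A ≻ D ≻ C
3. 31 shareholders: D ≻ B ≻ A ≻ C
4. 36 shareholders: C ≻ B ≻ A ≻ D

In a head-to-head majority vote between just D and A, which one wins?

A

Voters preferring D to A: 70; preferring A to D: 71.
A wins the head-to-head.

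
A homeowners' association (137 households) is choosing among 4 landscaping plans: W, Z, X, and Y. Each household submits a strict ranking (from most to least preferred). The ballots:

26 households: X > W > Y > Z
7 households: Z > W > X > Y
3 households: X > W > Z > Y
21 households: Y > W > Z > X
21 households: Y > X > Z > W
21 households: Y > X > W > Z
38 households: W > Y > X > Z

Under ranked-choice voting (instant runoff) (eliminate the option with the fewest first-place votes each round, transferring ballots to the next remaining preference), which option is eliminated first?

Z

Round 1: W 38, Z 7, X 29, Y 63. Eliminate Z.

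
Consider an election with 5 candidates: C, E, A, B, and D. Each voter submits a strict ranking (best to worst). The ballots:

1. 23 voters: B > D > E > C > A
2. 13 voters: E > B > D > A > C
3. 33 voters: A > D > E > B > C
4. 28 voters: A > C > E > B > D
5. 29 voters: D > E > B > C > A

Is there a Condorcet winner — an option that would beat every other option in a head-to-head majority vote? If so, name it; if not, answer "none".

none

Checking pairwise contests:
E beats C 98–28.
D beats E 85–41.
E beats A 65–61.
E beats B 103–23.
B beats D 64–62.
Every option loses at least one head-to-head, so there is no Condorcet winner.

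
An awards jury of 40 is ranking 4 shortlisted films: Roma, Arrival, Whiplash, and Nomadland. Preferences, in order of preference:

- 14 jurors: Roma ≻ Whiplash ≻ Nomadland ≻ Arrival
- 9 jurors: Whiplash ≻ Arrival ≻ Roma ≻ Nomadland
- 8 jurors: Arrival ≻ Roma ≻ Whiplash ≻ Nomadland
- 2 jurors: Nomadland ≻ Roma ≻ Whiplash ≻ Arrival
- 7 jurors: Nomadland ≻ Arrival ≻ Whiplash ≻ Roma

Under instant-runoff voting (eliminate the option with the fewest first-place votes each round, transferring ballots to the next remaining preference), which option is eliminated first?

Arrival

Round 1: Roma 14, Arrival 8, Whiplash 9, Nomadland 9. Eliminate Arrival.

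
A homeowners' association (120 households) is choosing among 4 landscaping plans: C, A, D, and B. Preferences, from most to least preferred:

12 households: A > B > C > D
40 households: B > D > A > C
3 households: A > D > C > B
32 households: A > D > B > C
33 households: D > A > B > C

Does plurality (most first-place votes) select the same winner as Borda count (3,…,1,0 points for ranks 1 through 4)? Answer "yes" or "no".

Plurality — first-place votes: C 0, A 47, D 33, B 40. Winner: A.
Borda — scores: C 15, A 247, D 249, B 209. Winner: D.
The two methods disagree.

no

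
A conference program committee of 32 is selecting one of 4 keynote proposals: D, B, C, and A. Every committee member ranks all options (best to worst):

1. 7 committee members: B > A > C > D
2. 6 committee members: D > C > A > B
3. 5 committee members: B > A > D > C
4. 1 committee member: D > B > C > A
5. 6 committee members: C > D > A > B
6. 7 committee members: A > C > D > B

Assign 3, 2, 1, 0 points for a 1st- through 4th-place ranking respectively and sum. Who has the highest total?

A

D: 7·0 + 6·3 + 5·1 + 1·3 + 6·2 + 7·1 = 45
B: 7·3 + 6·0 + 5·3 + 1·2 + 6·0 + 7·0 = 38
C: 7·1 + 6·2 + 5·0 + 1·1 + 6·3 + 7·2 = 52
A: 7·2 + 6·1 + 5·2 + 1·0 + 6·1 + 7·3 = 57
A has the highest Borda score (57).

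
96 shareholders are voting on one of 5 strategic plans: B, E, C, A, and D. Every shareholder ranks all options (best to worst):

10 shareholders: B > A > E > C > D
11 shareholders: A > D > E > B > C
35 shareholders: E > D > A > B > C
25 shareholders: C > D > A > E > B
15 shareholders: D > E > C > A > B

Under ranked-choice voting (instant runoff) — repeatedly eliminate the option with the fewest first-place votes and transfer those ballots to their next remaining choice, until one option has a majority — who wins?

E

Round 1: B 10, E 35, C 25, A 11, D 15. Eliminate B.
Round 2: E 35, C 25, A 21, D 15. Eliminate D.
Round 3: E 50, C 25, A 21. E has a majority.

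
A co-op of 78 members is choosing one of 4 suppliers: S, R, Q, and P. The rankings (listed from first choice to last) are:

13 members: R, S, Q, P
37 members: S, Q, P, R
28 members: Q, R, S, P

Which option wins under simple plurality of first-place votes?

S

First-place votes: S 37, R 13, Q 28, P 0.
S has the most first-place votes.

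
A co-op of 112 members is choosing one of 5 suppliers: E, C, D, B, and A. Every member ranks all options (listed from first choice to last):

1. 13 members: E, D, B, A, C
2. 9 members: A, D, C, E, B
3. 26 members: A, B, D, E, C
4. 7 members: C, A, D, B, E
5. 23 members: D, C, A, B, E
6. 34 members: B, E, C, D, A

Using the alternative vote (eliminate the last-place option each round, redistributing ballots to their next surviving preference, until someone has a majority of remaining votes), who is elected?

D

Round 1: E 13, C 7, D 23, B 34, A 35. Eliminate C.
Round 2: E 13, D 23, B 34, A 42. Eliminate E.
Round 3: D 36, B 34, A 42. Eliminate B.
Round 4: D 70, A 42. D has a majority.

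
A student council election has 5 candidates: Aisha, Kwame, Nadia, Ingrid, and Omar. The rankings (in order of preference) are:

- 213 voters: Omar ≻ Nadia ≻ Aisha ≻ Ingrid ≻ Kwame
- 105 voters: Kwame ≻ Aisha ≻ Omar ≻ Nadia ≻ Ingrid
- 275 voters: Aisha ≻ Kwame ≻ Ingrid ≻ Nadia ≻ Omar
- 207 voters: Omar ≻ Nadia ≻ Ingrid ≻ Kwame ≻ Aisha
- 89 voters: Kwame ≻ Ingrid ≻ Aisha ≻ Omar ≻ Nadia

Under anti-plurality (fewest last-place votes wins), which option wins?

Nadia

Last-place votes: Aisha 207, Kwame 213, Nadia 89, Ingrid 105, Omar 275.
Nadia is ranked last by the fewest voters, so Nadia wins.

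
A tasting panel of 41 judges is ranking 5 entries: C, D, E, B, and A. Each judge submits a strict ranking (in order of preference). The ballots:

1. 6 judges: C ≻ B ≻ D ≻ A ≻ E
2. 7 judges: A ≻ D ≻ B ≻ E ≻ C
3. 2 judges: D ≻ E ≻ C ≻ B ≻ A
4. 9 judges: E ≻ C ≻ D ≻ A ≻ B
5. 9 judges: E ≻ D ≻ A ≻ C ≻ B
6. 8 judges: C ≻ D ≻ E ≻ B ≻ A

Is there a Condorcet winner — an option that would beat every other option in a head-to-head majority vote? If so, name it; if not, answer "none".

none

Checking pairwise contests:
E beats C 27–14.
C beats D 23–18.
D beats E 23–18.
C beats B 34–7.
C beats A 25–16.
Every option loses at least one head-to-head, so there is no Condorcet winner.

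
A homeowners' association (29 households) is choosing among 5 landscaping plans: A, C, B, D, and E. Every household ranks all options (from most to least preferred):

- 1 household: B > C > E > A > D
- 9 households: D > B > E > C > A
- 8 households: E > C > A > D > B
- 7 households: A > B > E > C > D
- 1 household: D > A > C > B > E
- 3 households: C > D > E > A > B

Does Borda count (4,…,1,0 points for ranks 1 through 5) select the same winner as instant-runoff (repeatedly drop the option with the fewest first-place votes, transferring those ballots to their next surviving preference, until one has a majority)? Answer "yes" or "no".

Borda — scores: A 51, C 57, B 53, D 57, E 72. Winner: E.
Instant-runoff — R1 A 7, C 3, B 1, D 10, E 8 (B out); R2 A 7, C 4, D 10, E 8 (C out); R3 A 7, D 13, E 9 (A out); R4 D 13, E 16 (E winner). Winner: E.
The two methods agree.

yes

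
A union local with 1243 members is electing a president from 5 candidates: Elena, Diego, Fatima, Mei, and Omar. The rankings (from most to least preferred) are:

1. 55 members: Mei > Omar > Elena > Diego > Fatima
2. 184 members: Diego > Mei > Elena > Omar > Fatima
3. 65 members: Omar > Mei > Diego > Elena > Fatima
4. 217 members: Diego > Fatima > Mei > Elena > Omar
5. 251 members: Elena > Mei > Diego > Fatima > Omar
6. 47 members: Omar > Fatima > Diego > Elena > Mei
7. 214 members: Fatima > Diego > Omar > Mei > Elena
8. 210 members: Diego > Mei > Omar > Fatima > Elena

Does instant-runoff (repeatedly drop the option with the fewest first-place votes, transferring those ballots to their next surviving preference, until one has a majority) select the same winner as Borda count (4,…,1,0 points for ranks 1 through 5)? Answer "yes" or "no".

yes

Instant-runoff — R1 Elena 251, Diego 611, Fatima 214, Mei 55, Omar 112 (Mei out); R2 Elena 251, Diego 611, Fatima 214, Omar 167 (Omar out); R3 Elena 306, Diego 676, Fatima 261 (Diego winner). Winner: Diego.
Borda — scores: Elena 1811, Diego 3867, Fatima 2109, Mei 2998, Omar 1645. Winner: Diego.
The two methods agree.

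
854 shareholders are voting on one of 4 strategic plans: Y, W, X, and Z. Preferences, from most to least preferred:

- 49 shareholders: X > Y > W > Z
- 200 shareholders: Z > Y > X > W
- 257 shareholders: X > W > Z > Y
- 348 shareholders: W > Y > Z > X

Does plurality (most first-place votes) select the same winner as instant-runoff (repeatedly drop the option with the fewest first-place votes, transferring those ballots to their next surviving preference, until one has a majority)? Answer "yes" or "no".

no

Plurality — first-place votes: Y 0, W 348, X 306, Z 200. Winner: W.
Instant-runoff — R1 Y 0, W 348, X 306, Z 200 (Y out); R2 W 348, X 306, Z 200 (Z out); R3 W 348, X 506 (X winner). Winner: X.
The two methods disagree.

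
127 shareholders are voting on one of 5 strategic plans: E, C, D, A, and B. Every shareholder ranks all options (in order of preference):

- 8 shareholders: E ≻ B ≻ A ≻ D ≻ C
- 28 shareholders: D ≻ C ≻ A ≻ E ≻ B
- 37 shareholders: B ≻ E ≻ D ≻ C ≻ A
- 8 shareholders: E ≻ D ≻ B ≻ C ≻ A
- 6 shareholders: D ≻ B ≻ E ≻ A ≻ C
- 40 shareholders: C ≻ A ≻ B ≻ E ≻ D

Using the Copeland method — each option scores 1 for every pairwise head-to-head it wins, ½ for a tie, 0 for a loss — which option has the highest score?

C

E: beats D; loses to C, A, and B → score 1.
C: beats E, A, and B; loses to D → score 3.
D: beats C and A; loses to E and B → score 2.
A: beats E and B; loses to C and D → score 2.
B: beats E and D; loses to C and A → score 2.
C has the best pairwise record.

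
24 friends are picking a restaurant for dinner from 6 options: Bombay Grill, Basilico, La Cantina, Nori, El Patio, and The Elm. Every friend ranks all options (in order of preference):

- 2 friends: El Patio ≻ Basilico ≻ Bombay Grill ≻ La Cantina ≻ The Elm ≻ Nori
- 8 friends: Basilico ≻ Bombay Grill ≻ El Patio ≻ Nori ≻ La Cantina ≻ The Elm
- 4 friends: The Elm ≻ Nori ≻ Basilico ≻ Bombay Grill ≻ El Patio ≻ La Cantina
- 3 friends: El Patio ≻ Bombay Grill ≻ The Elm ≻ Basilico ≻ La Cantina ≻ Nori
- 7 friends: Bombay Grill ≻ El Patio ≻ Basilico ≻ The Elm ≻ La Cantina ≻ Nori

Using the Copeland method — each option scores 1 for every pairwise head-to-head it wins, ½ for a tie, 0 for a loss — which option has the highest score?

Basilico

Bombay Grill: beats La Cantina, Nori, El Patio, and The Elm; loses to Basilico → score 4.
Basilico: beats Bombay Grill, La Cantina, Nori, and The Elm; ties El Patio → score 4.5.
La Cantina: ties Nori; loses to Bombay Grill, Basilico, El Patio, and The Elm → score 0.5.
Nori: ties La Cantina; loses to Bombay Grill, Basilico, El Patio, and The Elm → score 0.5.
El Patio: beats La Cantina, Nori, and The Elm; ties Basilico; loses to Bombay Grill → score 3.5.
The Elm: beats La Cantina and Nori; loses to Bombay Grill, Basilico, and El Patio → score 2.
Basilico has the best pairwise record.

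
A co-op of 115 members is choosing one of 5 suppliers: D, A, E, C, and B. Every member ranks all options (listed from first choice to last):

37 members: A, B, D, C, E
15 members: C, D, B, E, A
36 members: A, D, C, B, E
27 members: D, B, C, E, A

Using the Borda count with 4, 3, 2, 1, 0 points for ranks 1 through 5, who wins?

D: 37·2 + 15·3 + 36·3 + 27·4 = 335
A: 37·4 + 15·0 + 36·4 + 27·0 = 292
E: 37·0 + 15·1 + 36·0 + 27·1 = 42
C: 37·1 + 15·4 + 36·2 + 27·2 = 223
B: 37·3 + 15·2 + 36·1 + 27·3 = 258
D has the highest Borda score (335).

D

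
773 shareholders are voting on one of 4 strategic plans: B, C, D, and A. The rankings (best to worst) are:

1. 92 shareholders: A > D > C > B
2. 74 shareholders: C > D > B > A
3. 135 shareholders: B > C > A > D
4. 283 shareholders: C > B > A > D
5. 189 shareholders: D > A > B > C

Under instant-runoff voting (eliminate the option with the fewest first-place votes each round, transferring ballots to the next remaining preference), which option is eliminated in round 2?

B

Round 1: B 135, C 357, D 189, A 92. Eliminate A.
Round 2: B 135, C 357, D 281. Eliminate B.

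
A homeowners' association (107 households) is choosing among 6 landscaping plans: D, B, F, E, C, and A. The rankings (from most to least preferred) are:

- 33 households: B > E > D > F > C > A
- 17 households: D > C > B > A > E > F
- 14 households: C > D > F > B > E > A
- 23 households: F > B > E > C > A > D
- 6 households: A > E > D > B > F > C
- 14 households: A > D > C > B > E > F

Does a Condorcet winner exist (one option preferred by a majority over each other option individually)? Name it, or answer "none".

B vs D: 56–51 for B.
B vs F: 70–37 for B.
B vs E: 101–6 for B.
B vs C: 62–45 for B.
B vs A: 87–20 for B.
B beats every other option head-to-head.

B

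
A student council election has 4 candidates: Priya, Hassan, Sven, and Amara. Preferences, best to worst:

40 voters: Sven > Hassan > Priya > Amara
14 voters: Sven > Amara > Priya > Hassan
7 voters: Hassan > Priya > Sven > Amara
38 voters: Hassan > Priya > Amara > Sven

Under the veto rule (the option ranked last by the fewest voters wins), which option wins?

Last-place votes: Priya 0, Hassan 14, Sven 38, Amara 47.
Priya is ranked last by the fewest voters, so Priya wins.

Priya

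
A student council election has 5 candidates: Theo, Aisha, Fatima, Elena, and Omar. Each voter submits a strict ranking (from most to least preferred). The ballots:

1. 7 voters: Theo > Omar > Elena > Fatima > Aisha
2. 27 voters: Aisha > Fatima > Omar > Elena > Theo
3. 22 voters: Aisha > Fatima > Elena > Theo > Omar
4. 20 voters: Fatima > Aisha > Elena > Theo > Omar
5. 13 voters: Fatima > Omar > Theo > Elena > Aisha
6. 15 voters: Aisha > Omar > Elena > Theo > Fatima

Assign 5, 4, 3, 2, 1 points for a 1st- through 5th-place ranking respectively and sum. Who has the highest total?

Aisha

Theo: 7·5 + 27·1 + 22·2 + 20·2 + 13·3 + 15·2 = 215
Aisha: 7·1 + 27·5 + 22·5 + 20·4 + 13·1 + 15·5 = 420
Fatima: 7·2 + 27·4 + 22·4 + 20·5 + 13·5 + 15·1 = 390
Elena: 7·3 + 27·2 + 22·3 + 20·3 + 13·2 + 15·3 = 272
Omar: 7·4 + 27·3 + 22·1 + 20·1 + 13·4 + 15·4 = 263
Aisha has the highest Borda score (420).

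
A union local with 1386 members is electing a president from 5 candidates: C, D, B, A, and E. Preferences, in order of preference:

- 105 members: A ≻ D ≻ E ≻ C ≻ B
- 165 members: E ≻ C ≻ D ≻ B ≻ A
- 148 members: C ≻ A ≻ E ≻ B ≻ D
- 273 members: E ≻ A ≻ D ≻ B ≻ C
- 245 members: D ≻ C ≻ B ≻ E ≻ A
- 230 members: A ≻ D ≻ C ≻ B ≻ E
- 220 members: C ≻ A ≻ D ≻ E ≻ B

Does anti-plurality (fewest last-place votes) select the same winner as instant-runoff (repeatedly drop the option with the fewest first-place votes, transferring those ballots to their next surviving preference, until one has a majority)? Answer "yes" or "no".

no

Anti-plurality — last-place votes: C 273, D 148, B 325, A 410, E 230. Winner: D.
Instant-runoff — R1 C 368, D 245, B 0, A 335, E 438 (B out); R2 C 368, D 245, A 335, E 438 (D out); R3 C 613, A 335, E 438 (A out); R4 C 843, E 543 (C winner). Winner: C.
The two methods disagree.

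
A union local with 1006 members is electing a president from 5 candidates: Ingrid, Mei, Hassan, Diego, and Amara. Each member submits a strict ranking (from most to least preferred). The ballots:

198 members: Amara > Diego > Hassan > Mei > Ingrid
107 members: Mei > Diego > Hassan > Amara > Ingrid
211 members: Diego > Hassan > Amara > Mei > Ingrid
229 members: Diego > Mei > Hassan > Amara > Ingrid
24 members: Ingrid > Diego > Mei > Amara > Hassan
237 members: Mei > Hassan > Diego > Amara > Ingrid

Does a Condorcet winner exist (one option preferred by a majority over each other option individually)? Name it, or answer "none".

Diego vs Ingrid: 982–24 for Diego.
Diego vs Mei: 662–344 for Diego.
Diego vs Hassan: 769–237 for Diego.
Diego vs Amara: 808–198 for Diego.
Diego beats every other option head-to-head.

Diego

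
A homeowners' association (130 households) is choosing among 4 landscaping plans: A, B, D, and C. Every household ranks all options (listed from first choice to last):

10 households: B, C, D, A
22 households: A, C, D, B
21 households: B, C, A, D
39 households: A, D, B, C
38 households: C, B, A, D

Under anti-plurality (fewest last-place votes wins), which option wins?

Last-place votes: A 10, B 22, D 59, C 39.
A is ranked last by the fewest voters, so A wins.

A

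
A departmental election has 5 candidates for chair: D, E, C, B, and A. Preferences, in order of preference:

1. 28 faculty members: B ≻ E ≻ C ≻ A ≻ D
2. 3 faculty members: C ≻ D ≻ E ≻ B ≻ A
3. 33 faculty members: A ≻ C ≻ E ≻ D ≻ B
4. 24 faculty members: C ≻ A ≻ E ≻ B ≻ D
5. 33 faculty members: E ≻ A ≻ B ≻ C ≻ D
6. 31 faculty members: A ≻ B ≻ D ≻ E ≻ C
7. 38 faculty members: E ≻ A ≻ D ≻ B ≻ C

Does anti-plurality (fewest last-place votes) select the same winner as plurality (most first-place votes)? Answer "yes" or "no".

yes

Anti-plurality — last-place votes: D 85, E 0, C 69, B 33, A 3. Winner: E.
Plurality — first-place votes: D 0, E 71, C 27, B 28, A 64. Winner: E.
The two methods agree.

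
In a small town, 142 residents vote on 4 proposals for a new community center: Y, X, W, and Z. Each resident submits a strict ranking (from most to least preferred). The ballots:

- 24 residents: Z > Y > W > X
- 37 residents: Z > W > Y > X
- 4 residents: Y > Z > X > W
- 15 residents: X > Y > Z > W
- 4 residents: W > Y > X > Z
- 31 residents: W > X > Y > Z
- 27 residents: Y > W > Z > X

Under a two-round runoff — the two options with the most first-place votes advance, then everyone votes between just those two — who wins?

Round 1 first-place votes: Y 31, X 15, W 35, Z 61.
Z and W advance.
Runoff: Z is preferred to W by 80 voters; W by 62.
Z wins the runoff.

Z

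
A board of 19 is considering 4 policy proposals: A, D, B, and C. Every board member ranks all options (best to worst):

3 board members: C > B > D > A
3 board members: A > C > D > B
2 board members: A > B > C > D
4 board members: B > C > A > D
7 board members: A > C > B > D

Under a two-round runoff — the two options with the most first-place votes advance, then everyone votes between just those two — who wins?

A

Round 1 first-place votes: A 12, D 0, B 4, C 3.
A and B advance.
Runoff: A is preferred to B by 12 voters; B by 7.
A wins the runoff.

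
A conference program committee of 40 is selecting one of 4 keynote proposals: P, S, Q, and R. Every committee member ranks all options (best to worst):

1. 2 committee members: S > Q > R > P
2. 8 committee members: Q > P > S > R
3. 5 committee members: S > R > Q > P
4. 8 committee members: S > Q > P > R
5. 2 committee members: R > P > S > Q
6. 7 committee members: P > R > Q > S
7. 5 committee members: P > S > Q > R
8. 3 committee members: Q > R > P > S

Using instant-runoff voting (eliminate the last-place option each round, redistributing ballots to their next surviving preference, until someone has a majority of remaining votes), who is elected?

Round 1: P 12, S 15, Q 11, R 2. Eliminate R.
Round 2: P 14, S 15, Q 11. Eliminate Q.
Round 3: P 25, S 15. P has a majority.

P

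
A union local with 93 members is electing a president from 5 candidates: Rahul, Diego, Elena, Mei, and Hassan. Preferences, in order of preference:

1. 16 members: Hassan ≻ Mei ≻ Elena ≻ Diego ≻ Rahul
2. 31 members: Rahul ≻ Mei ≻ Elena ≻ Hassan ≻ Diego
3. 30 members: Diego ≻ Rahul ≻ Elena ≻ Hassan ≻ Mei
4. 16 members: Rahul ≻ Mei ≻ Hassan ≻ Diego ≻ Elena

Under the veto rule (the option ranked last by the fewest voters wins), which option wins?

Last-place votes: Rahul 16, Diego 31, Elena 16, Mei 30, Hassan 0.
Hassan is ranked last by the fewest voters, so Hassan wins.

Hassan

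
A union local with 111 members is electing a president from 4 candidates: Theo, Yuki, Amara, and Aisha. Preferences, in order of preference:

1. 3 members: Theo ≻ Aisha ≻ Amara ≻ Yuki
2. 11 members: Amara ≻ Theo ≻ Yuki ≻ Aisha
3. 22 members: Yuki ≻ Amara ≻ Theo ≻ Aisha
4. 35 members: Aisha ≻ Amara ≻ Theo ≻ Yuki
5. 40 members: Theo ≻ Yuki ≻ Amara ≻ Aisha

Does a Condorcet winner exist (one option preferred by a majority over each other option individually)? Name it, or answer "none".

none

Checking pairwise contests:
Amara beats Theo 68–43.
Theo beats Yuki 89–22.
Yuki beats Amara 62–49.
Theo beats Aisha 76–35.
Every option loses at least one head-to-head, so there is no Condorcet winner.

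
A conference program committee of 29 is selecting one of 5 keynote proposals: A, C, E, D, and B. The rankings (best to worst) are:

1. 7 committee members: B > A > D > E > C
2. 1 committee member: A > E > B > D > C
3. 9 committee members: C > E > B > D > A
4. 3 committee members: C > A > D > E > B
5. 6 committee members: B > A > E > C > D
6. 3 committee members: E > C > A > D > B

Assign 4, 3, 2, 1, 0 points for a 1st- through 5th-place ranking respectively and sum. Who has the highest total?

A: 7·3 + 1·4 + 9·0 + 3·3 + 6·3 + 3·2 = 58
C: 7·0 + 1·0 + 9·4 + 3·4 + 6·1 + 3·3 = 63
E: 7·1 + 1·3 + 9·3 + 3·1 + 6·2 + 3·4 = 64
D: 7·2 + 1·1 + 9·1 + 3·2 + 6·0 + 3·1 = 33
B: 7·4 + 1·2 + 9·2 + 3·0 + 6·4 + 3·0 = 72
B has the highest Borda score (72).

B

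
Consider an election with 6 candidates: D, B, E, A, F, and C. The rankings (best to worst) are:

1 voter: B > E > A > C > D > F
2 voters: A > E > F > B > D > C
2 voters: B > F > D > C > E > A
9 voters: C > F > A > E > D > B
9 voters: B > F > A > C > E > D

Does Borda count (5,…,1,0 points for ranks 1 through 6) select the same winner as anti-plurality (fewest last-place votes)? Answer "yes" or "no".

no

Borda — scores: D 18, B 64, E 41, A 67, F 86, C 69. Winner: F.
Anti-plurality — last-place votes: D 9, B 9, E 0, A 2, F 1, C 2. Winner: E.
The two methods disagree.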